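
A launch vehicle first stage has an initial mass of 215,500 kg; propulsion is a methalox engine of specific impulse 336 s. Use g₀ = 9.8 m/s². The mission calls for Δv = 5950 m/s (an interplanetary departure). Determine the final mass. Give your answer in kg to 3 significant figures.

final mass ≈ 35400 kg

v_e = Isp · g₀ = 336 × 9.8 = 3292.8 m/s.
m₀/m_f = exp(Δv / v_e) = exp(5950 / 3292.8) = exp(1.8070) = 6.0920.
m_f = m₀ / 6.0920 = 215,500 / 6.0920 = 35,374.3 kg.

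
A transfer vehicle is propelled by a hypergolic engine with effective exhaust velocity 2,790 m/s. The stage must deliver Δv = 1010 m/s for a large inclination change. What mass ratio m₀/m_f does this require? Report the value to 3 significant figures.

mass ratio ≈ 1.44

By the Tsiolkovsky rocket equation, m₀/m_f = exp(Δv / v_e) = exp(1010 / 2790.0) = exp(0.3620) = 1.4362.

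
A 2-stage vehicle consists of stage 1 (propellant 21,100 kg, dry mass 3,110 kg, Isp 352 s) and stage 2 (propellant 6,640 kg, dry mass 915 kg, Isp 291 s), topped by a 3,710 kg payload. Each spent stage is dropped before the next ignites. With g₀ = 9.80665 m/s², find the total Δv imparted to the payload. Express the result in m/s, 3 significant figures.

Δv ≈ 5660 m/s

Ignition mass of stage 1 = 21,100+3,110 + 6,640+915 + 3,710 = 35,475 kg.
Stage 1: m₀ = 35,475 kg, m_f = 35,475 − 21,100 = 14,375 kg; Δv = 352×9.80665×ln(2.468) = 3451.9×0.9033 ≈ 3118 m/s.
Stage 2: m₀ = 11,265 kg, m_f = 11,265 − 6,640 = 4,625 kg; Δv = 291×9.80665×ln(2.436) = 2853.7×0.8902 ≈ 2540 m/s.
Total Δv = 3118 + 2540 = 5658 m/s.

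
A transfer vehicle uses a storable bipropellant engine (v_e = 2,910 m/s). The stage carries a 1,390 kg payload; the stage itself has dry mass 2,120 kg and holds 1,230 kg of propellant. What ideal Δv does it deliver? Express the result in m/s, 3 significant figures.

m₀ = payload + dry + propellant = 1,390 + 2,120 + 1,230 = 4,740 kg.
m_f = payload + dry = 1,390 + 2,120 = 3,510 kg.
Δv = v_e · ln(m₀/m_f) = 2910.0 × ln(1.35) = 2910.0 × 0.3004 ≈ 874.2 m/s.

Δv ≈ 874 m/s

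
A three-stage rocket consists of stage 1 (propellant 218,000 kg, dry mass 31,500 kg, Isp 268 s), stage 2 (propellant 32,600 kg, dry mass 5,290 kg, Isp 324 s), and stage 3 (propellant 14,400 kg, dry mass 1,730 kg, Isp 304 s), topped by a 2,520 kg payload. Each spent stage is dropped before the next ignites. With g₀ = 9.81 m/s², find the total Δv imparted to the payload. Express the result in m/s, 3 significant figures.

Δv ≈ 10400 m/s

Ignition mass of stage 1 = 218,000+31,500 + 32,600+5,290 + 14,400+1,730 + 2,520 = 306,040 kg.
Stage 1: m₀ = 306,040 kg, m_f = 306,040 − 218,000 = 88,040 kg; Δv = 268×9.81×ln(3.476) = 2629.1×1.2459 ≈ 3276 m/s.
Stage 2: m₀ = 56,540 kg, m_f = 56,540 − 32,600 = 23,940 kg; Δv = 324×9.81×ln(2.362) = 3178.4×0.8594 ≈ 2732 m/s.
Stage 3: m₀ = 18,650 kg, m_f = 18,650 − 14,400 = 4,250 kg; Δv = 304×9.81×ln(4.388) = 2982.2×1.4789 ≈ 4411 m/s.
Total Δv = 3276 + 2732 + 4411 = 10419 m/s.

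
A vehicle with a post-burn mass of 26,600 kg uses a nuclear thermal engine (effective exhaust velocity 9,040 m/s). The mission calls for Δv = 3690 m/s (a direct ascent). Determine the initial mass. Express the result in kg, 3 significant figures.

Using Δv = v_e ln(m₀/m_f): m₀/m_f = exp(Δv / v_e) = exp(3690 / 9040.0) = exp(0.4082) = 1.5041.
m₀ = m_f × 1.5041 = 26,600 × 1.5041 = 40,009.1 kg.

initial mass ≈ 40000 kg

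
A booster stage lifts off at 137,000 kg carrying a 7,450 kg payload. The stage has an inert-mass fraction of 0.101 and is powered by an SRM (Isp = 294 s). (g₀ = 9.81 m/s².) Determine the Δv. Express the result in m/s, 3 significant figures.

Δv ≈ 5470 m/s

Stage wet mass = m₀ − payload = 137,000 − 7,450 = 129,550 kg.
Stage dry mass = ε × stage wet mass = 0.101 × 129,550 = 13,084.6 kg.
Burnout mass m_f = stage dry + payload = 13,084.6 + 7,450 = 20,534.6 kg.
v_e = Isp · g₀ = 294 × 9.81 = 2884.1 m/s.
Δv = v_e · ln(137,000/20,534.6) = 2884.1 × ln(6.672) = 2884.1 × 1.8979 ≈ 5474 m/s.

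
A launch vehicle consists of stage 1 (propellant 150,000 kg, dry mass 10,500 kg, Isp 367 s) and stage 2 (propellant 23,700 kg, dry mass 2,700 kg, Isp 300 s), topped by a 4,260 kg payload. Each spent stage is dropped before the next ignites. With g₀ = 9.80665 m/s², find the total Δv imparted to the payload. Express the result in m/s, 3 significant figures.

Δv ≈ 9890 m/s

Ignition mass of stage 1 = 150,000+10,500 + 23,700+2,700 + 4,260 = 191,160 kg.
Stage 1: m₀ = 191,160 kg, m_f = 191,160 − 150,000 = 41,160 kg; Δv = 367×9.80665×ln(4.644) = 3599.0×1.5356 ≈ 5527 m/s.
Stage 2: m₀ = 30,660 kg, m_f = 30,660 − 23,700 = 6,960 kg; Δv = 300×9.80665×ln(4.405) = 2942.0×1.4828 ≈ 4362 m/s.
Total Δv = 5527 + 4362 = 9889 m/s.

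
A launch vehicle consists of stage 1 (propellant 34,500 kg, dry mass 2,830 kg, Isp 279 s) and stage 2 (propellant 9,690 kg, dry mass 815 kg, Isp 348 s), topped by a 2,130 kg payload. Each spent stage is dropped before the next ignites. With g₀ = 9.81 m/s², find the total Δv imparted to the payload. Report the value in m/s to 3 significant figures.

Ignition mass of stage 1 = 34,500+2,830 + 9,690+815 + 2,130 = 49,965 kg.
Stage 1: m₀ = 49,965 kg, m_f = 49,965 − 34,500 = 15,465 kg; Δv = 279×9.81×ln(3.231) = 2737.0×1.1727 ≈ 3210 m/s.
Stage 2: m₀ = 12,635 kg, m_f = 12,635 − 9,690 = 2,945 kg; Δv = 348×9.81×ln(4.29) = 3413.9×1.4564 ≈ 4972 m/s.
Total Δv = 3210 + 4972 = 8182 m/s.

Δv ≈ 8180 m/s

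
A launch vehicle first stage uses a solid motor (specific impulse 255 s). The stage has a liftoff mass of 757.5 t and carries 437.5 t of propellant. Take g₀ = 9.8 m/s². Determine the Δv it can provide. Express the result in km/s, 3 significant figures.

Δv ≈ 2.15 km/s

v_e = Isp · g₀ = 255 × 9.8 = 2499.0 m/s.
m_f = m₀ − m_prop = 757.5 − 437.5 = 320 t.
Δv = v_e · ln(m₀/m_f) = 2499.0 × ln(2.367) = 2499.0 × 0.8617 ≈ 2153.4 m/s.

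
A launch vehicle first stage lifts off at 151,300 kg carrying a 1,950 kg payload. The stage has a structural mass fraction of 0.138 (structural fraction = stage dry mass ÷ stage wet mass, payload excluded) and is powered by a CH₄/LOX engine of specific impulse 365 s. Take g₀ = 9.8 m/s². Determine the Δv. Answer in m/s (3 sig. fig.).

Stage wet mass = m₀ − payload = 151,300 − 1,950 = 149,350 kg.
Stage dry mass = ε × stage wet mass = 0.138 × 149,350 = 20,610.3 kg.
Burnout mass m_f = stage dry + payload = 20,610.3 + 1,950 = 22,560.3 kg.
v_e = Isp · g₀ = 365 × 9.8 = 3577.0 m/s.
Δv = v_e · ln(151,300/22,560.3) = 3577.0 × ln(6.706) = 3577.0 × 1.9031 ≈ 6807 m/s.

Δv ≈ 6810 m/s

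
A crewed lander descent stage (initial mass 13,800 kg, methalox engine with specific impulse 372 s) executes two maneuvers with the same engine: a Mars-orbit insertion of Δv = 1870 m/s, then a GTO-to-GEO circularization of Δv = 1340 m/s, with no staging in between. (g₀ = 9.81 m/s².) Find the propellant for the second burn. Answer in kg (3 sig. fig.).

propellant for the second burn ≈ 2540 kg

v_e = Isp · g₀ = 372 × 9.81 = 3649.3 m/s.
After the first burn: m = 13800 × exp(−1870/3649.3) = 13800 × 0.59904 = 8,266.75 kg.
After the second burn: m = 8,266.75 × exp(−1340/3649.3) = 8,266.75 × 0.69268 = 5,726.21 kg.
Second-burn propellant = 8,266.75 − 5,726.21 = 2,540.54 kg.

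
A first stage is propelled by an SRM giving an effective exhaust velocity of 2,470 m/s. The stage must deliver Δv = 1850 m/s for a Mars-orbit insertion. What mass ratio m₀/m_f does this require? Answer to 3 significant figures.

mass ratio ≈ 2.11

m₀/m_f = exp(Δv / v_e) = exp(1850 / 2470.0) = exp(0.7490) = 2.1149.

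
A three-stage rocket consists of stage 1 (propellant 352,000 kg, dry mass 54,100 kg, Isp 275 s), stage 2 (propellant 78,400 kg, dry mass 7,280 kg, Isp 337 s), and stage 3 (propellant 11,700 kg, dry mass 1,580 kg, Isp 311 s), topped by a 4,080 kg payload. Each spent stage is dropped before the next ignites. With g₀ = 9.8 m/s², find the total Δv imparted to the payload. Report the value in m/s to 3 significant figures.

Δv ≈ 11300 m/s

Ignition mass of stage 1 = 352,000+54,100 + 78,400+7,280 + 11,700+1,580 + 4,080 = 509,140 kg.
Stage 1: m₀ = 509,140 kg, m_f = 509,140 − 352,000 = 157,140 kg; Δv = 275×9.8×ln(3.24) = 2695.0×1.1756 ≈ 3168 m/s.
Stage 2: m₀ = 103,040 kg, m_f = 103,040 − 78,400 = 24,640 kg; Δv = 337×9.8×ln(4.182) = 3302.6×1.4307 ≈ 4725 m/s.
Stage 3: m₀ = 17,360 kg, m_f = 17,360 − 11,700 = 5,660 kg; Δv = 311×9.8×ln(3.067) = 3047.8×1.1207 ≈ 3416 m/s.
Total Δv = 3168 + 4725 + 3416 = 11309 m/s.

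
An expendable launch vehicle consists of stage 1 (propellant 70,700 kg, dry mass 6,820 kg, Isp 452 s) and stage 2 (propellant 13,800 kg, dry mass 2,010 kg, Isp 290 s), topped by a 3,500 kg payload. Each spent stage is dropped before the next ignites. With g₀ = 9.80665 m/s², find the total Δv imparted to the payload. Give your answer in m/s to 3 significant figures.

Δv ≈ 9370 m/s

Ignition mass of stage 1 = 70,700+6,820 + 13,800+2,010 + 3,500 = 96,830 kg.
Stage 1: m₀ = 96,830 kg, m_f = 96,830 − 70,700 = 26,130 kg; Δv = 452×9.80665×ln(3.706) = 4432.6×1.3099 ≈ 5806 m/s.
Stage 2: m₀ = 19,310 kg, m_f = 19,310 − 13,800 = 5,510 kg; Δv = 290×9.80665×ln(3.505) = 2843.9×1.2541 ≈ 3566 m/s.
Total Δv = 5806 + 3566 = 9372 m/s.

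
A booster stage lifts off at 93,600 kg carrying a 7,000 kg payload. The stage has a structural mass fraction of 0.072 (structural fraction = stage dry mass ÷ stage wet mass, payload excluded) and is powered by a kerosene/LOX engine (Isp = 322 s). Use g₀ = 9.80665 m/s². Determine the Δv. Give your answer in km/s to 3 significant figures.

Stage wet mass = m₀ − payload = 93,600 − 7,000 = 86,600 kg.
Stage dry mass = ε × stage wet mass = 0.072 × 86,600 = 6,235.2 kg.
Burnout mass m_f = stage dry + payload = 6,235.2 + 7,000 = 13,235.2 kg.
v_e = Isp · g₀ = 322 × 9.80665 = 3157.7 m/s.
Using Δv = v_e ln(m₀/m_f): Δv = v_e · ln(93,600/13,235.2) = 3157.7 × ln(7.072) = 3157.7 × 1.9562 ≈ 6177 m/s.

Δv ≈ 6.18 km/s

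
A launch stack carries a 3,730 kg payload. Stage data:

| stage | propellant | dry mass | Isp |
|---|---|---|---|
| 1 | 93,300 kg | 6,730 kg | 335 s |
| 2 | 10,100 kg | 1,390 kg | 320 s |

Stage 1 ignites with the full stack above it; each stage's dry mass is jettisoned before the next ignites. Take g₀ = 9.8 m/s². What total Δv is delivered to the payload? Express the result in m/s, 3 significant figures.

Ignition mass of stage 1 = 93,300+6,730 + 10,100+1,390 + 3,730 = 115,250 kg.
Stage 1: m₀ = 115,250 kg, m_f = 115,250 − 93,300 = 21,950 kg; Δv = 335×9.8×ln(5.251) = 3283.0×1.6583 ≈ 5444 m/s.
Stage 2: m₀ = 15,220 kg, m_f = 15,220 − 10,100 = 5,120 kg; Δv = 320×9.8×ln(2.973) = 3136.0×1.0895 ≈ 3417 m/s.
Total Δv = 5444 + 3417 = 8861 m/s.

Δv ≈ 8860 m/s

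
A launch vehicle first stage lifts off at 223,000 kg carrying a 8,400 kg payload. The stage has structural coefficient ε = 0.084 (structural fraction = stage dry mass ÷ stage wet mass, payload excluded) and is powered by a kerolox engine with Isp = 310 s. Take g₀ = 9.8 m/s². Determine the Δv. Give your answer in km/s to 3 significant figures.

Stage wet mass = m₀ − payload = 223,000 − 8,400 = 214,600 kg.
Stage dry mass = ε × stage wet mass = 0.084 × 214,600 = 18,026.4 kg.
Burnout mass m_f = stage dry + payload = 18,026.4 + 8,400 = 26,426.4 kg.
v_e = Isp · g₀ = 310 × 9.8 = 3038.0 m/s.
Δv = v_e · ln(223,000/26,426.4) = 3038.0 × ln(8.439) = 3038.0 × 2.1328 ≈ 6479 m/s.

Δv ≈ 6.48 km/s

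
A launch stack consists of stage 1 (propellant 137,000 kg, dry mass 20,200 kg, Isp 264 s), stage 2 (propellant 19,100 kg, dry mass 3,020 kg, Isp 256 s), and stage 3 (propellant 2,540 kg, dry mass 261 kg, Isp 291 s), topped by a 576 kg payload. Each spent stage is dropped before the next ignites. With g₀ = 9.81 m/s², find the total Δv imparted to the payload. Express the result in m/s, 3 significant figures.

Ignition mass of stage 1 = 137,000+20,200 + 19,100+3,020 + 2,540+261 + 576 = 182,697 kg.
Stage 1: m₀ = 182,697 kg, m_f = 182,697 − 137,000 = 45,697 kg; Δv = 264×9.81×ln(3.998) = 2589.8×1.3858 ≈ 3589 m/s.
Stage 2: m₀ = 25,497 kg, m_f = 25,497 − 19,100 = 6,397 kg; Δv = 256×9.81×ln(3.986) = 2511.4×1.3827 ≈ 3473 m/s.
Stage 3: m₀ = 3,377 kg, m_f = 3,377 − 2,540 = 837 kg; Δv = 291×9.81×ln(4.035) = 2854.7×1.3949 ≈ 3982 m/s.
Total Δv = 3589 + 3473 + 3982 = 11044 m/s.

Δv ≈ 11000 m/s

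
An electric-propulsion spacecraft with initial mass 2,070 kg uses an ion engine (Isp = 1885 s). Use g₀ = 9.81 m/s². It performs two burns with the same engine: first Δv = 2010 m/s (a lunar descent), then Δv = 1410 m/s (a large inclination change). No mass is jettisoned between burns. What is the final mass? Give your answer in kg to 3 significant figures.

v_e = Isp · g₀ = 1885 × 9.81 = 18491.9 m/s.
After the first burn: m = 2070 × exp(−2010/18491.9) = 2070 × 0.89700 = 1,856.79 kg.
After the second burn: m = 1,856.79 × exp(−1410/18491.9) = 1,856.79 × 0.92658 = 1,720.46 kg.

final mass ≈ 1720 kg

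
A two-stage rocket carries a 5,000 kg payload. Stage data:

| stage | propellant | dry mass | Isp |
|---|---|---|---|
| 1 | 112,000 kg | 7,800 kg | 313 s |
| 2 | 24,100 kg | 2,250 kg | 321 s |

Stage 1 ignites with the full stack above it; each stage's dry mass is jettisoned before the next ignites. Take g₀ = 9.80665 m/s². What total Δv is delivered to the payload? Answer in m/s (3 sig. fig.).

Δv ≈ 8760 m/s

Ignition mass of stage 1 = 112,000+7,800 + 24,100+2,250 + 5,000 = 151,150 kg.
Stage 1: m₀ = 151,150 kg, m_f = 151,150 − 112,000 = 39,150 kg; Δv = 313×9.80665×ln(3.861) = 3069.5×1.3509 ≈ 4146 m/s.
Stage 2: m₀ = 31,350 kg, m_f = 31,350 − 24,100 = 7,250 kg; Δv = 321×9.80665×ln(4.324) = 3147.9×1.4642 ≈ 4609 m/s.
Total Δv = 4146 + 4609 = 8755 m/s.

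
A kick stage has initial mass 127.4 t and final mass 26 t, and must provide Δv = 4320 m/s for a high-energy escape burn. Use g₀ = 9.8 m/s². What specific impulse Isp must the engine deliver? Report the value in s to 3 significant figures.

Isp ≈ 277 s

ln(m₀/m_f) = ln(127400/26000) = ln(4.9) = 1.5892.
From the ideal rocket equation, v_e = Δv / ln(m₀/m_f) = 4320 / 1.5892 = 2718.3 m/s.
Isp = v_e / g₀ = 2718.3 / 9.8 = 277.4 s.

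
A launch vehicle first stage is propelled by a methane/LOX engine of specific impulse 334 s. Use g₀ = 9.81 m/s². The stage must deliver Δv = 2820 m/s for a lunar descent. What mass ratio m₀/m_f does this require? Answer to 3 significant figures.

mass ratio ≈ 2.36

v_e = Isp · g₀ = 334 × 9.81 = 3276.5 m/s.
m₀/m_f = exp(Δv / v_e) = exp(2820 / 3276.5) = exp(0.8607) = 2.3647.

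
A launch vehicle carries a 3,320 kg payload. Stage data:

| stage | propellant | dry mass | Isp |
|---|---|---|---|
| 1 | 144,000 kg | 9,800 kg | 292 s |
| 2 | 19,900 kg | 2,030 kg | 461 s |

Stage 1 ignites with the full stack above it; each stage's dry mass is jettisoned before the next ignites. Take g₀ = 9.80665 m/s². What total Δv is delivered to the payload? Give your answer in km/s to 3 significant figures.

Ignition mass of stage 1 = 144,000+9,800 + 19,900+2,030 + 3,320 = 179,050 kg.
Stage 1: m₀ = 179,050 kg, m_f = 179,050 − 144,000 = 35,050 kg; Δv = 292×9.80665×ln(5.108) = 2863.5×1.6309 ≈ 4670 m/s.
Stage 2: m₀ = 25,250 kg, m_f = 25,250 − 19,900 = 5,350 kg; Δv = 461×9.80665×ln(4.72) = 4520.9×1.5517 ≈ 7015 m/s.
Total Δv = 4670 + 7015 = 11685 m/s.

Δv ≈ 11.7 km/s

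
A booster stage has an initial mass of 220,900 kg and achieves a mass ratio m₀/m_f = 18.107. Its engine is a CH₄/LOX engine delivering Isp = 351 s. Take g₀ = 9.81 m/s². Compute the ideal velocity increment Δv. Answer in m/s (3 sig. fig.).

v_e = Isp · g₀ = 351 × 9.81 = 3443.3 m/s.
Rocket equation: Δv = v_e · ln(18.107) = 3443.3 × 2.8963 ≈ 9972.9 m/s.

Δv ≈ 9970 m/s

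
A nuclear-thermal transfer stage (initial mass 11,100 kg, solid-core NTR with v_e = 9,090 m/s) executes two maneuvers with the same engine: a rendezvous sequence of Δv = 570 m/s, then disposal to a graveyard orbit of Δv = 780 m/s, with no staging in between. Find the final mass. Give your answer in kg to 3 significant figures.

After the first burn: m = 11100 × exp(−570/9090.0) = 11100 × 0.93922 = 10,425.3 kg.
After the second burn: m = 10,425.3 × exp(−780/9090.0) = 10,425.3 × 0.91777 = 9,568.03 kg.

final mass ≈ 9570 kg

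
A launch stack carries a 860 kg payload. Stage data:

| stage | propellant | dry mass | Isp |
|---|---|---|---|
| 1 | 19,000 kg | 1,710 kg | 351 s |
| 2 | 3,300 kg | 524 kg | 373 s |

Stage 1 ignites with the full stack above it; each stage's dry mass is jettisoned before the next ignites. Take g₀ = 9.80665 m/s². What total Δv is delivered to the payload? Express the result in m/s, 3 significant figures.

Ignition mass of stage 1 = 19,000+1,710 + 3,300+524 + 860 = 25,394 kg.
Stage 1: m₀ = 25,394 kg, m_f = 25,394 − 19,000 = 6,394 kg; Δv = 351×9.80665×ln(3.972) = 3442.1×1.3792 ≈ 4747 m/s.
Stage 2: m₀ = 4,684 kg, m_f = 4,684 − 3,300 = 1,384 kg; Δv = 373×9.80665×ln(3.384) = 3657.9×1.2192 ≈ 4460 m/s.
Total Δv = 4747 + 4460 = 9207 m/s.

Δv ≈ 9210 m/s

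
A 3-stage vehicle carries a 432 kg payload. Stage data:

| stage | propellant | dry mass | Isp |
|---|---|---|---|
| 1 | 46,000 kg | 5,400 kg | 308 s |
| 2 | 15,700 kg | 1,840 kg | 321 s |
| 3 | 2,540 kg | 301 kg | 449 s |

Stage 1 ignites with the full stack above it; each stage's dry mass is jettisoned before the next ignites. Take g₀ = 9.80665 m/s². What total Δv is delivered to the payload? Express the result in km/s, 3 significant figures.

Δv ≈ 14.1 km/s

Ignition mass of stage 1 = 46,000+5,400 + 15,700+1,840 + 2,540+301 + 432 = 72,213 kg.
Stage 1: m₀ = 72,213 kg, m_f = 72,213 − 46,000 = 26,213 kg; Δv = 308×9.80665×ln(2.755) = 3020.4×1.0134 ≈ 3061 m/s.
Stage 2: m₀ = 20,813 kg, m_f = 20,813 − 15,700 = 5,113 kg; Δv = 321×9.80665×ln(4.071) = 3147.9×1.4038 ≈ 4419 m/s.
Stage 3: m₀ = 3,273 kg, m_f = 3,273 − 2,540 = 733 kg; Δv = 449×9.80665×ln(4.465) = 4403.2×1.4963 ≈ 6589 m/s.
Total Δv = 3061 + 4419 + 6589 = 14069 m/s.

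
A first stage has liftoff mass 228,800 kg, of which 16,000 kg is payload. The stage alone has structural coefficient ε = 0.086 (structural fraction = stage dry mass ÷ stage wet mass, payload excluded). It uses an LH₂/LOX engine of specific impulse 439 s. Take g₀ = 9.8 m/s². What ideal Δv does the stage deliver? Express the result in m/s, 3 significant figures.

Δv ≈ 8160 m/s

Stage wet mass = m₀ − payload = 228,800 − 16,000 = 212,800 kg.
Stage dry mass = ε × stage wet mass = 0.086 × 212,800 = 18,300.8 kg.
Burnout mass m_f = stage dry + payload = 18,300.8 + 16,000 = 34,300.8 kg.
v_e = Isp · g₀ = 439 × 9.8 = 4302.2 m/s.
Δv = v_e · ln(228,800/34,300.8) = 4302.2 × ln(6.67) = 4302.2 × 1.8977 ≈ 8164 m/s.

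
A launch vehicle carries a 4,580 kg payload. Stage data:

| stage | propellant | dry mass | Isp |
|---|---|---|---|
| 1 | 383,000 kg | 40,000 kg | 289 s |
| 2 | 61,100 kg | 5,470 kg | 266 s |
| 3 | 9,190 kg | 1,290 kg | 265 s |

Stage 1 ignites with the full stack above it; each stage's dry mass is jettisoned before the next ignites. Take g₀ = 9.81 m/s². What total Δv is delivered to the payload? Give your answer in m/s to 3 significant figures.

Ignition mass of stage 1 = 383,000+40,000 + 61,100+5,470 + 9,190+1,290 + 4,580 = 504,630 kg.
Stage 1: m₀ = 504,630 kg, m_f = 504,630 − 383,000 = 121,630 kg; Δv = 289×9.81×ln(4.149) = 2835.1×1.4228 ≈ 4034 m/s.
Stage 2: m₀ = 81,630 kg, m_f = 81,630 − 61,100 = 20,530 kg; Δv = 266×9.81×ln(3.976) = 2609.5×1.3803 ≈ 3602 m/s.
Stage 3: m₀ = 15,060 kg, m_f = 15,060 − 9,190 = 5,870 kg; Δv = 265×9.81×ln(2.566) = 2599.7×0.9422 ≈ 2449 m/s.
Total Δv = 4034 + 3602 + 2449 = 10085 m/s.

Δv ≈ 10100 m/s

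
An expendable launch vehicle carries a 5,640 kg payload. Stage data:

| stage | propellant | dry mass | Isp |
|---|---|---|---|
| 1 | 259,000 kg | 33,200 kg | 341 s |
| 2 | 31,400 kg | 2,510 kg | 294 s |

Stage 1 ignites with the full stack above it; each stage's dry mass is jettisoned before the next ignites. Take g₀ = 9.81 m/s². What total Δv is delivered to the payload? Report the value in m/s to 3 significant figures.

Ignition mass of stage 1 = 259,000+33,200 + 31,400+2,510 + 5,640 = 331,750 kg.
Stage 1: m₀ = 331,750 kg, m_f = 331,750 − 259,000 = 72,750 kg; Δv = 341×9.81×ln(4.56) = 3345.2×1.5174 ≈ 5076 m/s.
Stage 2: m₀ = 39,550 kg, m_f = 39,550 − 31,400 = 8,150 kg; Δv = 294×9.81×ln(4.853) = 2884.1×1.5795 ≈ 4556 m/s.
Total Δv = 5076 + 4556 = 9632 m/s.

Δv ≈ 9630 m/s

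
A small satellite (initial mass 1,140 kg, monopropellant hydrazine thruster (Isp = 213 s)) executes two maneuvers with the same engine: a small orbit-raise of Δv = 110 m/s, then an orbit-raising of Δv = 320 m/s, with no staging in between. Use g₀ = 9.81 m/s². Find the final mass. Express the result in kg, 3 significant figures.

v_e = Isp · g₀ = 213 × 9.81 = 2089.5 m/s.
After the first burn: m = 1140 × exp(−110/2089.5) = 1140 × 0.94872 = 1,081.54 kg.
After the second burn: m = 1,081.54 × exp(−320/2089.5) = 1,081.54 × 0.85801 = 927.972 kg.

final mass ≈ 928 kg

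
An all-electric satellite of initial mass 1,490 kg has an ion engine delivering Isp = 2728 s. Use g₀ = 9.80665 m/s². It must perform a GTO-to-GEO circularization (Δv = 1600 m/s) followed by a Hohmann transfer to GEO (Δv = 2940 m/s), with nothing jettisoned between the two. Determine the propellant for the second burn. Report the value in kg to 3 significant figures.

propellant for the second burn ≈ 146 kg

v_e = Isp · g₀ = 2728 × 9.80665 = 26752.5 m/s.
After the first burn: m = 1490 × exp(−1600/26752.5) = 1490 × 0.94195 = 1,403.51 kg.
After the second burn: m = 1,403.51 × exp(−2940/26752.5) = 1,403.51 × 0.89593 = 1,257.45 kg.
Second-burn propellant = 1,403.51 − 1,257.45 = 146.06 kg.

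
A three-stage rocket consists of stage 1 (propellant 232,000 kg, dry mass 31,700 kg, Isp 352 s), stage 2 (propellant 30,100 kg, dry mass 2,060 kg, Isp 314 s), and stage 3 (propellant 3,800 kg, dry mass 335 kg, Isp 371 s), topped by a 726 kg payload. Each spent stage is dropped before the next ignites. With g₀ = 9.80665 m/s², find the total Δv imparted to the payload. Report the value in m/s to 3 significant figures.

Δv ≈ 15800 m/s

Ignition mass of stage 1 = 232,000+31,700 + 30,100+2,060 + 3,800+335 + 726 = 300,721 kg.
Stage 1: m₀ = 300,721 kg, m_f = 300,721 − 232,000 = 68,721 kg; Δv = 352×9.80665×ln(4.376) = 3451.9×1.4761 ≈ 5096 m/s.
Stage 2: m₀ = 37,021 kg, m_f = 37,021 − 30,100 = 6,921 kg; Δv = 314×9.80665×ln(5.349) = 3079.3×1.6769 ≈ 5164 m/s.
Stage 3: m₀ = 4,861 kg, m_f = 4,861 − 3,800 = 1,061 kg; Δv = 371×9.80665×ln(4.582) = 3638.3×1.5220 ≈ 5538 m/s.
Total Δv = 5096 + 5164 + 5538 = 15798 m/s.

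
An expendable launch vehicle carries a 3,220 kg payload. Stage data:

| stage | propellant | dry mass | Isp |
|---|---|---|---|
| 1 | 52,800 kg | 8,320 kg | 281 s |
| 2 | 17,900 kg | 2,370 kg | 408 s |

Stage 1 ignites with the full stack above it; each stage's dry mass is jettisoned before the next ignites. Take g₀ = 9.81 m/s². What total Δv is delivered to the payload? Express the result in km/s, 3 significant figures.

Δv ≈ 8.44 km/s

Ignition mass of stage 1 = 52,800+8,320 + 17,900+2,370 + 3,220 = 84,610 kg.
Stage 1: m₀ = 84,610 kg, m_f = 84,610 − 52,800 = 31,810 kg; Δv = 281×9.81×ln(2.66) = 2756.6×0.9783 ≈ 2697 m/s.
Stage 2: m₀ = 23,490 kg, m_f = 23,490 − 17,900 = 5,590 kg; Δv = 408×9.81×ln(4.202) = 4002.5×1.4356 ≈ 5746 m/s.
Total Δv = 2697 + 5746 = 8443 m/s.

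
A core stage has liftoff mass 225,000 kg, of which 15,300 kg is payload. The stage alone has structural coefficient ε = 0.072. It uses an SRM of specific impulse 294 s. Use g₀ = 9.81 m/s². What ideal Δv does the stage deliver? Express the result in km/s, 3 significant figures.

Δv ≈ 5.77 km/s

Stage wet mass = m₀ − payload = 225,000 − 15,300 = 209,700 kg.
Stage dry mass = ε × stage wet mass = 0.072 × 209,700 = 15,098.4 kg.
Burnout mass m_f = stage dry + payload = 15,098.4 + 15,300 = 30,398.4 kg.
v_e = Isp · g₀ = 294 × 9.81 = 2884.1 m/s.
Δv = v_e · ln(225,000/30,398.4) = 2884.1 × ln(7.402) = 2884.1 × 2.0017 ≈ 5773 m/s.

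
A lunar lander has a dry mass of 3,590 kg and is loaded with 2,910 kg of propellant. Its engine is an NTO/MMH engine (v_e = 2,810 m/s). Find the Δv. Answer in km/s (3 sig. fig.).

Δv ≈ 1.67 km/s

m₀ = m_dry + m_prop = 3,590 + 2,910 = 6,500 kg.
Using Δv = v_e ln(m₀/m_f): Δv = v_e · ln(m₀/m_f) = 2810.0 × ln(1.811) = 2810.0 × 0.5936 ≈ 1668.2 m/s.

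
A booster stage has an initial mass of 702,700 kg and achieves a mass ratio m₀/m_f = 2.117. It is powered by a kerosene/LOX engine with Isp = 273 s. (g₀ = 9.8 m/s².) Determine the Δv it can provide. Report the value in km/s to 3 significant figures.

v_e = Isp · g₀ = 273 × 9.8 = 2675.4 m/s.
Δv = v_e · ln(2.117) = 2675.4 × 0.7500 ≈ 2006.5 m/s.

Δv ≈ 2.01 km/s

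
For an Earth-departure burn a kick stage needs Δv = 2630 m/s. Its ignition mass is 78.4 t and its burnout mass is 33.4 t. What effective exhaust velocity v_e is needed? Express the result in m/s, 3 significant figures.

ln(m₀/m_f) = ln(78400/33400) = ln(2.347) = 0.8533.
By the Tsiolkovsky rocket equation, v_e = Δv / ln(m₀/m_f) = 2630 / 0.8533 = 3082.3 m/s.

v_e ≈ 3080 m/s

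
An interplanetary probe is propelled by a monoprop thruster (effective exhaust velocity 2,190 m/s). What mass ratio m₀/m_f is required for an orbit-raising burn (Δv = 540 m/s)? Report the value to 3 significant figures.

Rocket equation: m₀/m_f = exp(Δv / v_e) = exp(540 / 2190.0) = exp(0.2466) = 1.2796.

mass ratio ≈ 1.28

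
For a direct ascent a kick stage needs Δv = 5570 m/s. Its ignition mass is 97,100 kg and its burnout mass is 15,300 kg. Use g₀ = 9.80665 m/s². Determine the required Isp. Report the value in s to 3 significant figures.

Isp ≈ 307 s

ln(m₀/m_f) = ln(97100/15300) = ln(6.346) = 1.8479.
From the ideal rocket equation, v_e = Δv / ln(m₀/m_f) = 5570 / 1.8479 = 3014.3 m/s.
Isp = v_e / g₀ = 3014.3 / 9.80665 = 307.4 s.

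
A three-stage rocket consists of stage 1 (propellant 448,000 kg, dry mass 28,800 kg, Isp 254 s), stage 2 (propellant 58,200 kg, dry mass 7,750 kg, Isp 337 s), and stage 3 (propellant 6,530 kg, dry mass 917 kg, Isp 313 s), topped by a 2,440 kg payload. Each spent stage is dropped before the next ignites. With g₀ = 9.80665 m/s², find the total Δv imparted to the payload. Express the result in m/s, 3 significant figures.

Ignition mass of stage 1 = 448,000+28,800 + 58,200+7,750 + 6,530+917 + 2,440 = 552,637 kg.
Stage 1: m₀ = 552,637 kg, m_f = 552,637 − 448,000 = 104,637 kg; Δv = 254×9.80665×ln(5.281) = 2490.9×1.6642 ≈ 4145 m/s.
Stage 2: m₀ = 75,837 kg, m_f = 75,837 − 58,200 = 17,637 kg; Δv = 337×9.80665×ln(4.3) = 3304.8×1.4586 ≈ 4820 m/s.
Stage 3: m₀ = 9,887 kg, m_f = 9,887 − 6,530 = 3,357 kg; Δv = 313×9.80665×ln(2.945) = 3069.5×1.0802 ≈ 3316 m/s.
Total Δv = 4145 + 4820 + 3316 = 12281 m/s.

Δv ≈ 12300 m/s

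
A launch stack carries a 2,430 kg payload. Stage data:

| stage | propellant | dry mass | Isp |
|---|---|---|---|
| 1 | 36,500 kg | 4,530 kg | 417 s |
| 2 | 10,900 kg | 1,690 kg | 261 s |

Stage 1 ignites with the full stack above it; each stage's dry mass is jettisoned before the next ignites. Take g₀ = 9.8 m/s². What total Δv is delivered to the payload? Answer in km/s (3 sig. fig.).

Ignition mass of stage 1 = 36,500+4,530 + 10,900+1,690 + 2,430 = 56,050 kg.
Stage 1: m₀ = 56,050 kg, m_f = 56,050 − 36,500 = 19,550 kg; Δv = 417×9.8×ln(2.867) = 4086.6×1.0533 ≈ 4304 m/s.
Stage 2: m₀ = 15,020 kg, m_f = 15,020 − 10,900 = 4,120 kg; Δv = 261×9.8×ln(3.646) = 2557.8×1.2935 ≈ 3309 m/s.
Total Δv = 4304 + 3309 = 7613 m/s.

Δv ≈ 7.61 km/s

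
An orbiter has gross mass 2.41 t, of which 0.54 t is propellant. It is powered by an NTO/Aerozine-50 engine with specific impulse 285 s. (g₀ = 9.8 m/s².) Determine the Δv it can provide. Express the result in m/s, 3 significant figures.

Δv ≈ 709 m/s

v_e = Isp · g₀ = 285 × 9.8 = 2793.0 m/s.
m_f = m₀ − m_prop = 2.41 − 0.54 = 1.87 t.
Rocket equation: Δv = v_e · ln(m₀/m_f) = 2793.0 × ln(1.289) = 2793.0 × 0.2537 ≈ 708.6 m/s.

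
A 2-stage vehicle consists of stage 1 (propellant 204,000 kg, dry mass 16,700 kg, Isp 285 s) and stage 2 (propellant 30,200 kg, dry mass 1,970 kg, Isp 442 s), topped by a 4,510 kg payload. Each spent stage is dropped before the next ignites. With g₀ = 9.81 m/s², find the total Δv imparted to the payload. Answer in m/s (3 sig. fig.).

Δv ≈ 11900 m/s

Ignition mass of stage 1 = 204,000+16,700 + 30,200+1,970 + 4,510 = 257,380 kg.
Stage 1: m₀ = 257,380 kg, m_f = 257,380 − 204,000 = 53,380 kg; Δv = 285×9.81×ln(4.822) = 2795.9×1.5731 ≈ 4398 m/s.
Stage 2: m₀ = 36,680 kg, m_f = 36,680 − 30,200 = 6,480 kg; Δv = 442×9.81×ln(5.66) = 4336.0×1.7335 ≈ 7517 m/s.
Total Δv = 4398 + 7517 = 11915 m/s.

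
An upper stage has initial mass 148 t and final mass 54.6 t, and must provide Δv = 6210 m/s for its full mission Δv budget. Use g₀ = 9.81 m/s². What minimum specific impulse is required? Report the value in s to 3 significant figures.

ln(m₀/m_f) = ln(148000/54600) = ln(2.711) = 0.9972.
Using Δv = v_e ln(m₀/m_f): v_e = Δv / ln(m₀/m_f) = 6210 / 0.9972 = 6227.6 m/s.
Isp = v_e / g₀ = 6227.6 / 9.81 = 634.8 s.

Isp ≈ 635 s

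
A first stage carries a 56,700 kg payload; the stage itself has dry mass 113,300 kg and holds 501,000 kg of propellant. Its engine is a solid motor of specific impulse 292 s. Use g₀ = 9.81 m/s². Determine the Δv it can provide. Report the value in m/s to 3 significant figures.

Δv ≈ 3930 m/s

v_e = Isp · g₀ = 292 × 9.81 = 2864.5 m/s.
m₀ = payload + dry + propellant = 56,700 + 113,300 + 501,000 = 671,000 kg.
m_f = payload + dry = 56,700 + 113,300 = 170,000 kg.
Rocket equation: Δv = v_e · ln(m₀/m_f) = 2864.5 × ln(3.947) = 2864.5 × 1.3730 ≈ 3932.9 m/s.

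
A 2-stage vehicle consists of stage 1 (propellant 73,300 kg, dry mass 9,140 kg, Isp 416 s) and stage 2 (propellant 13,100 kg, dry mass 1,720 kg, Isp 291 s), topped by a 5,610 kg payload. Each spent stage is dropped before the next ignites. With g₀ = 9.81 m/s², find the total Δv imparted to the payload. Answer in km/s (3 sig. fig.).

Ignition mass of stage 1 = 73,300+9,140 + 13,100+1,720 + 5,610 = 102,870 kg.
Stage 1: m₀ = 102,870 kg, m_f = 102,870 − 73,300 = 29,570 kg; Δv = 416×9.81×ln(3.479) = 4081.0×1.2467 ≈ 5088 m/s.
Stage 2: m₀ = 20,430 kg, m_f = 20,430 − 13,100 = 7,330 kg; Δv = 291×9.81×ln(2.787) = 2854.7×1.0250 ≈ 2926 m/s.
Total Δv = 5088 + 2926 = 8014 m/s.

Δv ≈ 8.01 km/s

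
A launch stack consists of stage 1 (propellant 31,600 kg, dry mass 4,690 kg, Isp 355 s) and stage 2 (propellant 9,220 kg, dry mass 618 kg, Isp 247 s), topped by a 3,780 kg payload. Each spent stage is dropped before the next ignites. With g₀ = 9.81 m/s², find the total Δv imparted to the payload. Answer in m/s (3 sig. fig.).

Ignition mass of stage 1 = 31,600+4,690 + 9,220+618 + 3,780 = 49,908 kg.
Stage 1: m₀ = 49,908 kg, m_f = 49,908 − 31,600 = 18,308 kg; Δv = 355×9.81×ln(2.726) = 3482.6×1.0028 ≈ 3492 m/s.
Stage 2: m₀ = 13,618 kg, m_f = 13,618 − 9,220 = 4,398 kg; Δv = 247×9.81×ln(3.096) = 2423.1×1.1302 ≈ 2739 m/s.
Total Δv = 3492 + 2739 = 6231 m/s.

Δv ≈ 6230 m/s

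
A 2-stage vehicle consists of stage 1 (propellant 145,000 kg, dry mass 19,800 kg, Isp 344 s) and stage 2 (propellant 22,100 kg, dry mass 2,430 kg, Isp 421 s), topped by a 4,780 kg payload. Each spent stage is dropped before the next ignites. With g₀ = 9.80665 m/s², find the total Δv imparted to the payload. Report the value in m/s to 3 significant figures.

Ignition mass of stage 1 = 145,000+19,800 + 22,100+2,430 + 4,780 = 194,110 kg.
Stage 1: m₀ = 194,110 kg, m_f = 194,110 − 145,000 = 49,110 kg; Δv = 344×9.80665×ln(3.953) = 3373.5×1.3744 ≈ 4636 m/s.
Stage 2: m₀ = 29,310 kg, m_f = 29,310 − 22,100 = 7,210 kg; Δv = 421×9.80665×ln(4.065) = 4128.6×1.4025 ≈ 5790 m/s.
Total Δv = 4636 + 5790 = 10426 m/s.

Δv ≈ 10400 m/s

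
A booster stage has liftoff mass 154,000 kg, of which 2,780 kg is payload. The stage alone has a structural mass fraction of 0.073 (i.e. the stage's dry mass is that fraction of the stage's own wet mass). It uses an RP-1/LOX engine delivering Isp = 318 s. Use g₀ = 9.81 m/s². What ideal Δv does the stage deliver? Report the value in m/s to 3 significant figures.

Δv ≈ 7520 m/s

Stage wet mass = m₀ − payload = 154,000 − 2,780 = 151,220 kg.
Stage dry mass = ε × stage wet mass = 0.073 × 151,220 = 11,039.1 kg.
Burnout mass m_f = stage dry + payload = 11,039.1 + 2,780 = 13,819.1 kg.
v_e = Isp · g₀ = 318 × 9.81 = 3119.6 m/s.
Rocket equation: Δv = v_e · ln(154,000/13,819.1) = 3119.6 × ln(11.14) = 3119.6 × 2.4109 ≈ 7521 m/s.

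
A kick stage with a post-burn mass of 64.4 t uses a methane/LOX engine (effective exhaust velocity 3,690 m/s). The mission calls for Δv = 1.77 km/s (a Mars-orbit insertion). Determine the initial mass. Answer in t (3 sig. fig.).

By the Tsiolkovsky rocket equation, m₀/m_f = exp(Δv / v_e) = exp(1770 / 3690.0) = exp(0.4797) = 1.6155.
m₀ = m_f × 1.6155 = 64.4 × 1.6155 = 104.038 t.

initial mass ≈ 104 t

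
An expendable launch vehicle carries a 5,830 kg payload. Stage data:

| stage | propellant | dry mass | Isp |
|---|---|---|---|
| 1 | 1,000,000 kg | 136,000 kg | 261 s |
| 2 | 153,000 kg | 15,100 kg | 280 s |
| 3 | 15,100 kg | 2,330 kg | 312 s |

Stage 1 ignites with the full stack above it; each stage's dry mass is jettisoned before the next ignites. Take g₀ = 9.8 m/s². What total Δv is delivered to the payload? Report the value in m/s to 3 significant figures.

Ignition mass of stage 1 = 1,000,000+136,000 + 153,000+15,100 + 15,100+2,330 + 5,830 = 1,327,360 kg.
Stage 1: m₀ = 1,327,360 kg, m_f = 1,327,360 − 1,000,000 = 327,360 kg; Δv = 261×9.8×ln(4.055) = 2557.8×1.3999 ≈ 3581 m/s.
Stage 2: m₀ = 191,360 kg, m_f = 191,360 − 153,000 = 38,360 kg; Δv = 280×9.8×ln(4.989) = 2744.0×1.6071 ≈ 4410 m/s.
Stage 3: m₀ = 23,260 kg, m_f = 23,260 − 15,100 = 8,160 kg; Δv = 312×9.8×ln(2.85) = 3057.6×1.0475 ≈ 3203 m/s.
Total Δv = 3581 + 4410 + 3203 = 11194 m/s.

Δv ≈ 11200 m/s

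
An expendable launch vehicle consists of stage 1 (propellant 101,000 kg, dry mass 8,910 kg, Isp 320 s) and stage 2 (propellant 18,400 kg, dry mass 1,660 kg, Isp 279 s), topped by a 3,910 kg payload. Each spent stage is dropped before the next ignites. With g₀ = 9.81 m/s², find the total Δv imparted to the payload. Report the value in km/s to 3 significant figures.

Δv ≈ 8.40 km/s

Ignition mass of stage 1 = 101,000+8,910 + 18,400+1,660 + 3,910 = 133,880 kg.
Stage 1: m₀ = 133,880 kg, m_f = 133,880 − 101,000 = 32,880 kg; Δv = 320×9.81×ln(4.072) = 3139.2×1.4041 ≈ 4408 m/s.
Stage 2: m₀ = 23,970 kg, m_f = 23,970 − 18,400 = 5,570 kg; Δv = 279×9.81×ln(4.303) = 2737.0×1.4594 ≈ 3994 m/s.
Total Δv = 4408 + 3994 = 8402 m/s.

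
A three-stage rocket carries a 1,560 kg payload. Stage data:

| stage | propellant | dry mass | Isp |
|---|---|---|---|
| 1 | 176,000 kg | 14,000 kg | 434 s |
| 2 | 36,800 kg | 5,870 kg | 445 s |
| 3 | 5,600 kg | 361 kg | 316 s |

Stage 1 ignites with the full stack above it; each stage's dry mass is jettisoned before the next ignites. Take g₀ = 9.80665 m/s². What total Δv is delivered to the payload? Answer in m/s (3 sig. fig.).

Δv ≈ 15600 m/s

Ignition mass of stage 1 = 176,000+14,000 + 36,800+5,870 + 5,600+361 + 1,560 = 240,191 kg.
Stage 1: m₀ = 240,191 kg, m_f = 240,191 − 176,000 = 64,191 kg; Δv = 434×9.80665×ln(3.742) = 4256.1×1.3196 ≈ 5616 m/s.
Stage 2: m₀ = 50,191 kg, m_f = 50,191 − 36,800 = 13,391 kg; Δv = 445×9.80665×ln(3.748) = 4364.0×1.3213 ≈ 5766 m/s.
Stage 3: m₀ = 7,521 kg, m_f = 7,521 − 5,600 = 1,921 kg; Δv = 316×9.80665×ln(3.915) = 3098.9×1.3649 ≈ 4230 m/s.
Total Δv = 5616 + 5766 + 4230 = 15612 m/s.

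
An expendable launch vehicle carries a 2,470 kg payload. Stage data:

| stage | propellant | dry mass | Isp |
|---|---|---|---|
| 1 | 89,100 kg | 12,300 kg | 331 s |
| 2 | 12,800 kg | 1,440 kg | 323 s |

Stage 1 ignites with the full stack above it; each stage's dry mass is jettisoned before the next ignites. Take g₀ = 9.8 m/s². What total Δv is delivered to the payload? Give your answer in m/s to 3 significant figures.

Ignition mass of stage 1 = 89,100+12,300 + 12,800+1,440 + 2,470 = 118,110 kg.
Stage 1: m₀ = 118,110 kg, m_f = 118,110 − 89,100 = 29,010 kg; Δv = 331×9.8×ln(4.071) = 3243.8×1.4040 ≈ 4554 m/s.
Stage 2: m₀ = 16,710 kg, m_f = 16,710 − 12,800 = 3,910 kg; Δv = 323×9.8×ln(4.274) = 3165.4×1.4525 ≈ 4598 m/s.
Total Δv = 4554 + 4598 = 9152 m/s.

Δv ≈ 9150 m/s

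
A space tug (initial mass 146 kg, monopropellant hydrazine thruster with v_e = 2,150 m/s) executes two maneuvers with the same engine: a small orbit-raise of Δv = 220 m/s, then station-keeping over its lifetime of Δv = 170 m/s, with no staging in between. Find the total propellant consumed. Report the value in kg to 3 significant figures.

total propellant consumed ≈ 24.2 kg

After the first burn: m = 146 × exp(−220/2150.0) = 146 × 0.90274 = 131.8 kg.
After the second burn: m = 131.8 × exp(−170/2150.0) = 131.8 × 0.92398 = 121.781 kg.
Total propellant = m₀ − m_final = 146 − 121.781 = 24.219 kg.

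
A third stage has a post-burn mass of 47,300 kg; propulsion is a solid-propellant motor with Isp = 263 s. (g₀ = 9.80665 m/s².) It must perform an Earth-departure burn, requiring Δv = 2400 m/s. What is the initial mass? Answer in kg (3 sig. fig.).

initial mass ≈ 120000 kg

v_e = Isp · g₀ = 263 × 9.80665 = 2579.1 m/s.
m₀/m_f = exp(Δv / v_e) = exp(2400 / 2579.1) = exp(0.9305) = 2.5359.
m₀ = m_f × 2.5359 = 47,300 × 2.5359 = 119,948 kg.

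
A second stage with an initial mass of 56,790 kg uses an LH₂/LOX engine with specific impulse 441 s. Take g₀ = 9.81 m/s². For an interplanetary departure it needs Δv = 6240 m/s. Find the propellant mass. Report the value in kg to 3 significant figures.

v_e = Isp · g₀ = 441 × 9.81 = 4326.2 m/s.
From the ideal rocket equation, m₀/m_f = exp(Δv / v_e) = exp(6240 / 4326.2) = exp(1.4424) = 4.2307.
m_f = 56,790 / 4.2307 = 13,423.3 kg, so propellant = m₀ − m_f = 56,790 − 13,423.3 = 43,366.7 kg.

propellant mass ≈ 43400 kg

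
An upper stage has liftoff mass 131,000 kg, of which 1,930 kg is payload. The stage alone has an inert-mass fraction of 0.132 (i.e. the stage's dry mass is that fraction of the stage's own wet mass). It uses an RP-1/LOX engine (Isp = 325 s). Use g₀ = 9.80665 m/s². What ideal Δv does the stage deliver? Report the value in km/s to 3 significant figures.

Δv ≈ 6.16 km/s

Stage wet mass = m₀ − payload = 131,000 − 1,930 = 129,070 kg.
Stage dry mass = ε × stage wet mass = 0.132 × 129,070 = 17,037.2 kg.
Burnout mass m_f = stage dry + payload = 17,037.2 + 1,930 = 18,967.2 kg.
v_e = Isp · g₀ = 325 × 9.80665 = 3187.2 m/s.
Δv = v_e · ln(131,000/18,967.2) = 3187.2 × ln(6.907) = 3187.2 × 1.9325 ≈ 6159 m/s.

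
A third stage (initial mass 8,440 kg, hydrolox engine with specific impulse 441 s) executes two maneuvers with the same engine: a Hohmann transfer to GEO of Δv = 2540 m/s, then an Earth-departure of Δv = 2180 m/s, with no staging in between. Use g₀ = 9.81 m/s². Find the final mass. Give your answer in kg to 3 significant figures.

v_e = Isp · g₀ = 441 × 9.81 = 4326.2 m/s.
After the first burn: m = 8440 × exp(−2540/4326.2) = 8440 × 0.55593 = 4,692.05 kg.
After the second burn: m = 4,692.05 × exp(−2180/4326.2) = 4,692.05 × 0.60417 = 2,834.8 kg.

final mass ≈ 2830 kg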